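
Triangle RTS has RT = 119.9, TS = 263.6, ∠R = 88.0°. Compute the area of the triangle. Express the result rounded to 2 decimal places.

Law of sines: sin S = RT·sin R/TS ≈ 0.45458.
Since TS ≥ RT, only the acute value applies: ∠S ≈ 27.04°.
Then ∠T = 180° − ∠R − ∠S ≈ 64.96°.
Law of sines gives SR = TS·sin T/sin R ≈ 238.97.
Area = ½·TS·RT·sin T ≈ 14318.

14317.81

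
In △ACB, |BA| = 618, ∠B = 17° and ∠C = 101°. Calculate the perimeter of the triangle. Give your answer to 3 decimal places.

1357.942

The third angle is ∠A = 180° − ∠C − ∠B = 62.00°.
Law of sines: |CB| = |BA|·sin A/sin C ≈ 555.87.
Law of sines: |AC| = |BA|·sin B/sin C ≈ 184.07.
Semiperimeter s = (555.87+618+184.07)/2 = 678.97.
Perimeter = 555.87 + 618 + 184.07 = 1357.9.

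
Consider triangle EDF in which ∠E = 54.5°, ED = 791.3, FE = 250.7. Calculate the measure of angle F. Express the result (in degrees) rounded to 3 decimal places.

107.959

By the law of cosines, DF² = FE² + ED² − 2·FE·ED·cos E = 4.5861e+05, so DF ≈ 677.21.
Law of cosines again: cos F = (DF² + FE² − ED²)/(2·DF·FE) ≈ -0.30834, so ∠F ≈ 107.96°.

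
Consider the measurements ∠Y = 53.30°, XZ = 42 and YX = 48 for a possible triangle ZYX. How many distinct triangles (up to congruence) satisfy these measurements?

YX·sin Y = 48·sin(53.30°) ≈ 38.49.
Since YX sin Y < XZ < YX (38.49 < 42 < 48), two triangles exist.

2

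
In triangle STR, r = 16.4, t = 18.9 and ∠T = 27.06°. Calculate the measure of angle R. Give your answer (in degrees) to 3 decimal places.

Law of sines: sin R = r·sin T/t ≈ 0.39475.
Since t ≥ r, only the acute value applies: ∠R ≈ 23.25°.
Then ∠S = 180° − ∠T − ∠R ≈ 129.69°.

23.250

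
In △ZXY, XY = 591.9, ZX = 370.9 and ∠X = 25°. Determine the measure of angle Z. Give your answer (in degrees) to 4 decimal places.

123.4959

By the law of cosines, YZ² = ZX² + XY² − 2·ZX·XY·cos X = 89979, so YZ ≈ 299.96.
Law of cosines again: cos Z = (YZ² + ZX² − XY²)/(2·YZ·ZX) ≈ -0.55188, so ∠Z ≈ 123.50°.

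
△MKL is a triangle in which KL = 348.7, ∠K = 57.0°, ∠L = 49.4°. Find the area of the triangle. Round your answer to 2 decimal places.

The third angle is ∠M = 180° − ∠K − ∠L = 73.60°.
Law of sines: LM = KL·sin K/sin M ≈ 304.85.
Law of sines: MK = KL·sin L/sin M ≈ 275.99.
Area = ½·KL·LM·sin L ≈ 40355.

area ≈ 40355.39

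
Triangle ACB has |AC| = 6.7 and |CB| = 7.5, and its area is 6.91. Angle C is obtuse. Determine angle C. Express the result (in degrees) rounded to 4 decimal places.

164.0365

From area = ½·|AC|·|CB|·sin C, we get sin C = 2·area/(|AC|·|CB|) ≈ 0.27502.
Taking the obtuse solution, ∠C ≈ 164.04°.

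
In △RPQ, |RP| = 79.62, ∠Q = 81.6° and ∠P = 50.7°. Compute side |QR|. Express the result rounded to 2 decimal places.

62.28

The third angle is ∠R = 180° − ∠P − ∠Q = 47.70°.
Law of sines: |QR| = |RP|·sin P/sin Q ≈ 62.281.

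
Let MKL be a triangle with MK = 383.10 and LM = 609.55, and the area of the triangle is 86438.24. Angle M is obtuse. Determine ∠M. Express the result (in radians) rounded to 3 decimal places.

∠M ≈ 2.308 rad

From area = ½·LM·MK·sin M, we get sin M = 2·area/(LM·MK) ≈ 0.74031.
Taking the obtuse solution, ∠M ≈ 2.3081 rad.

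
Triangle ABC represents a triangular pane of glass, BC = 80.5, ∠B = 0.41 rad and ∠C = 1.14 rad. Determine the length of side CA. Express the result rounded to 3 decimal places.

32.095

The third angle is ∠A = π − ∠B − ∠C = 1.592 rad.
Law of sines: CA = BC·sin B/sin A ≈ 32.095.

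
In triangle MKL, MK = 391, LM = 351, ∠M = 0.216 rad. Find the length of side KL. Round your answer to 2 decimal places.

89.32

By the law of cosines, KL² = LM² + MK² − 2·LM·MK·cos M = 7978.3, so KL ≈ 89.321.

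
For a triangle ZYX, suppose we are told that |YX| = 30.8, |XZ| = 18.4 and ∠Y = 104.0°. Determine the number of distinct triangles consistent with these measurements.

0

|YX|·sin Y = 30.8·sin(104.0°) ≈ 29.89.
Since ∠Y is not acute, a triangle exists only if |XZ| > |YX|; here |XZ| ≤ |YX|, so there is no triangle.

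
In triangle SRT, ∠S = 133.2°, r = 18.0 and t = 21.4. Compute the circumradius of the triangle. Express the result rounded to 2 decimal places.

By the law of cosines, s² = r² + t² − 2·r·t·cos S = 1309.3, so s ≈ 36.185.
Area = ½·r·t·sin S ≈ 140.4.
Circumradius = s/(2 sin S) ≈ 24.819.

24.82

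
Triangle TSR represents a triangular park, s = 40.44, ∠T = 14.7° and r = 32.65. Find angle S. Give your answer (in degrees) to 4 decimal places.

By the law of cosines, t² = s² + r² − 2·s·r·cos T = 147.12, so t ≈ 12.129.
Law of cosines again: cos S = (r² + t² − s²)/(2·r·t) ≈ -0.53311, so ∠S ≈ 122.22°.

∠S ≈ 122.2160°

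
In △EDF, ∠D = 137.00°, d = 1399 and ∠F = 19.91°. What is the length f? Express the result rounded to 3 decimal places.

698.566

The third angle is ∠E = 180° − ∠D − ∠F = 23.09°.
Law of sines: f = d·sin F/sin D ≈ 698.57.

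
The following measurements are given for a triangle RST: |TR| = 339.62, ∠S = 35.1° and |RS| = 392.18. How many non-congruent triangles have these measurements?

2

|RS|·sin S = 392.18·sin(35.1°) ≈ 225.5.
Since |RS| sin S < |TR| < |RS| (225.5 < 339.62 < 392.18), two triangles exist.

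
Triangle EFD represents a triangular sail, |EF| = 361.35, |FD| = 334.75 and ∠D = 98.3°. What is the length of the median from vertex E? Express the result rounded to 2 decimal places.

m_E ≈ 204.67

Law of sines: sin E = |FD|·sin D/|EF| ≈ 0.91668.
Since |EF| ≥ |FD|, only the acute value applies: ∠E ≈ 66.45°.
Then ∠F = 180° − ∠D − ∠E ≈ 15.25°.
Law of sines gives |DE| = |EF|·sin F/sin D ≈ 96.077.
Median from E: ½√(2·|DE|² + 2·|EF|² − |FD|²) ≈ 204.67.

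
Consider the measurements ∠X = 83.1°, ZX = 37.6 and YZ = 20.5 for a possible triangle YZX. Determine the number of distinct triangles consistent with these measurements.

0

ZX·sin X = 37.6·sin(83.1°) ≈ 37.33.
Since YZ = 20.5 < 37.33 = ZX sin X, no triangle exists.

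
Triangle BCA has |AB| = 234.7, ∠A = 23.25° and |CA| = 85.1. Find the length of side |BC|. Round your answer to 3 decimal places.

By the law of cosines, |BC|² = |CA|² + |AB|² − 2·|CA|·|AB|·cos A = 25624, so |BC| ≈ 160.08.

160.075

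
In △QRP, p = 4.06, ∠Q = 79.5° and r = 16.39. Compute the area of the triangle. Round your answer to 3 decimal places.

area ≈ 32.715

Area = ½·r·p·sin Q ≈ 32.715.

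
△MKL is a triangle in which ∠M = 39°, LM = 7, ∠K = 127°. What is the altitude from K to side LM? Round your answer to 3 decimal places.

The third angle is ∠L = 180° − ∠M − ∠K = 14.00°.
Law of sines: KL = LM·sin M/sin K ≈ 5.516.
Law of sines: MK = LM·sin L/sin K ≈ 2.1204.
Area = ½·LM·KL·sin L ≈ 4.6705.
The altitude from K has length 2·area/LM ≈ 1.3344.

h_K ≈ 1.334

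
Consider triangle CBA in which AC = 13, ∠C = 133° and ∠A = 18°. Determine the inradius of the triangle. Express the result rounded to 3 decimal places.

r ≈ 1.926

The third angle is ∠B = 180° − ∠A − ∠C = 29.00°.
Law of sines: BA = AC·sin C/sin B ≈ 19.611.
Law of sines: CB = AC·sin A/sin B ≈ 8.2862.
Area = ½·AC·BA·sin A ≈ 39.391.
Semiperimeter s = (19.611+13+8.2862)/2 = 20.449.
Inradius = area/s = 39.391/20.449 ≈ 1.9263.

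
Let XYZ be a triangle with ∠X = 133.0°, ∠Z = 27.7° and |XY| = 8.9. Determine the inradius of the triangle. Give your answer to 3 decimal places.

The third angle is ∠Y = 180° − ∠Z − ∠X = 19.30°.
Law of sines: |YZ| = |XY|·sin X/sin Z ≈ 14.003.
Law of sines: |ZX| = |XY|·sin Y/sin Z ≈ 6.3281.
Area = ½·|XY|·|YZ|·sin Y ≈ 20.595.
Semiperimeter s = (14.003+6.3281+8.9)/2 = 14.615.
Inradius = area/s = 20.595/14.615 ≈ 1.4091.

r ≈ 1.409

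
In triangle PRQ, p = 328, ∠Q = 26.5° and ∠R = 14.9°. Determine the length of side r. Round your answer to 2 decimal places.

The third angle is ∠P = 180° − ∠R − ∠Q = 138.60°.
Law of sines: r = p·sin R/sin P ≈ 127.53.

127.53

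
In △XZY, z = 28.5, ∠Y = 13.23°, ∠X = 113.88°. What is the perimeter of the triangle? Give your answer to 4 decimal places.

The third angle is ∠Z = 180° − ∠Y − ∠X = 52.89°.
Law of sines: x = z·sin X/sin Z ≈ 32.678.
Law of sines: y = z·sin Y/sin Z ≈ 8.1789.
Semiperimeter s = (32.678+28.5+8.1789)/2 = 34.679.
Perimeter = 32.678 + 28.5 + 8.1789 = 69.357.

69.3573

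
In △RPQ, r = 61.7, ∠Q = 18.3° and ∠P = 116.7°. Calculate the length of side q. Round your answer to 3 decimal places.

27.398

The third angle is ∠R = 180° − ∠P − ∠Q = 45.00°.
Law of sines: q = r·sin Q/sin R ≈ 27.398.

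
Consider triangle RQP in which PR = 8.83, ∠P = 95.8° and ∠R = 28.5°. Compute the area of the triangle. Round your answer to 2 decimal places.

area ≈ 22.40

The third angle is ∠Q = 180° − ∠P − ∠R = 55.70°.
Law of sines: QP = PR·sin R/sin Q ≈ 5.1003.
Law of sines: RQ = PR·sin P/sin Q ≈ 10.634.
Area = ½·PR·QP·sin P ≈ 22.402.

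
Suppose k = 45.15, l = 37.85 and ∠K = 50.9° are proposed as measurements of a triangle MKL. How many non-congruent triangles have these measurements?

1

l·sin K = 37.85·sin(50.9°) ≈ 29.37.
Since k ≥ l, exactly one triangle exists.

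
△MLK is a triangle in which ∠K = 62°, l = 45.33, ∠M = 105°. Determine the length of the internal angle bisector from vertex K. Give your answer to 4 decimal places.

The third angle is ∠L = 180° − ∠K − ∠M = 13.00°.
Law of sines: m = l·sin M/sin L ≈ 194.64.
Law of sines: k = l·sin K/sin L ≈ 177.92.
The bisector from K has length 2·m·l·cos(∠K/2)/(m+l) ≈ 63.032.

63.0316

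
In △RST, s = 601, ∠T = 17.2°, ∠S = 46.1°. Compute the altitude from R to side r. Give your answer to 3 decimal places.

177.721

The third angle is ∠R = 180° − ∠S − ∠T = 116.70°.
Law of sines: r = s·sin R/sin S ≈ 745.15.
Law of sines: t = s·sin T/sin S ≈ 246.65.
Area = ½·s·r·sin T ≈ 66214.
The altitude from R has length 2·area/r ≈ 177.72.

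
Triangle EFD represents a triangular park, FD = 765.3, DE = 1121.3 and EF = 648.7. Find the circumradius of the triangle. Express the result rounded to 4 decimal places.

579.4426

By the law of cosines, cos E = (DE² + EF² − FD²) / (2·DE·EF) ≈ 0.75094, so ∠E ≈ 41.33°.
Circumradius = FD/(2 sin E) ≈ 579.44.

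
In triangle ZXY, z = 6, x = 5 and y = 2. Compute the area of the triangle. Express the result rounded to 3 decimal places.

Semiperimeter s = (6 + 5 + 2)/2 = 6.5.
Heron's formula: area = √(6.5·0.5·1.5·4.5) ≈ 4.6837.

area ≈ 4.684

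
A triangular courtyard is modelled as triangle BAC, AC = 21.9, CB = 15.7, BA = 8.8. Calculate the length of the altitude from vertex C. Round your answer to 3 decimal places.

h_C ≈ 12.971

Semiperimeter s = (21.9 + 15.7 + 8.8)/2 = 23.2.
Heron's formula: area = √(23.2·1.3·7.5·14.4) ≈ 57.073.
The altitude from C has length 2·area/BA ≈ 12.971.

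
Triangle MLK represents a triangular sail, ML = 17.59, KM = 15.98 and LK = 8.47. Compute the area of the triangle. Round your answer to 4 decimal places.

Semiperimeter s = (8.47 + 15.98 + 17.59)/2 = 21.02.
Heron's formula: area = √(21.02·12.55·5.04·3.43) ≈ 67.531.

67.5306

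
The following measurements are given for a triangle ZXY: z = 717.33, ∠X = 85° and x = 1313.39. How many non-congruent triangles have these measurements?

z·sin X = 717.33·sin(85°) ≈ 714.6.
Since x ≥ z, exactly one triangle exists.

1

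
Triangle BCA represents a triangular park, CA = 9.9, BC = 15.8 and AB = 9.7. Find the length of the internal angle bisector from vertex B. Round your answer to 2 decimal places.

11.41

By the law of cosines, cos B = (AB² + BC² − CA²) / (2·AB·BC) ≈ 0.80164, so ∠B ≈ 36.71°.
The bisector from B has length 2·AB·BC·cos(∠B/2)/(AB+BC) ≈ 11.409.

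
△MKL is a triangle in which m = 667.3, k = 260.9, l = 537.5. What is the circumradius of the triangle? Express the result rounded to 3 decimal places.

R ≈ 351.532

By the law of cosines, cos M = (k² + l² − m²) / (2·k·l) ≈ -0.31488, so ∠M ≈ 108.35°.
Circumradius = m/(2 sin M) ≈ 351.53.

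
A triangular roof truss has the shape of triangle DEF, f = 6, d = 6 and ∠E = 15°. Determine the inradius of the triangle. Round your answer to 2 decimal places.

r ≈ 0.69

By the law of cosines, e² = f² + d² − 2·f·d·cos E = 2.4533, so e ≈ 1.5663.
Area = ½·f·d·sin E ≈ 4.6587.
Semiperimeter s = (6+1.5663+6)/2 = 6.7832.
Inradius = area/s = 4.6587/6.7832 ≈ 0.68681.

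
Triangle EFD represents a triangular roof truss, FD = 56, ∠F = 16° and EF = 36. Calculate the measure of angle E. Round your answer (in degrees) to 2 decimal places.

By the law of cosines, DE² = EF² + FD² − 2·EF·FD·cos F = 556.19, so DE ≈ 23.584.
Law of cosines again: cos E = (DE² + EF² − FD²)/(2·DE·EF) ≈ -0.75606, so ∠E ≈ 139.12°.

139.12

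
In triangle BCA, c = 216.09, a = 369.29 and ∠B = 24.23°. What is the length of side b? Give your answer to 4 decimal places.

193.7269

By the law of cosines, b² = c² + a² − 2·c·a·cos B = 37530, so b ≈ 193.73.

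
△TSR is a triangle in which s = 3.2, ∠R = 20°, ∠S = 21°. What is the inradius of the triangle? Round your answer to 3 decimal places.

0.529

The third angle is ∠T = 180° − ∠S − ∠R = 139.00°.
Law of sines: t = s·sin T/sin S ≈ 5.8582.
Law of sines: r = s·sin R/sin S ≈ 3.054.
Area = ½·s·t·sin R ≈ 3.2058.
Semiperimeter p = (5.8582+3.2+3.054)/2 = 6.0561.
Inradius = area/p = 3.2058/6.0561 ≈ 0.52935.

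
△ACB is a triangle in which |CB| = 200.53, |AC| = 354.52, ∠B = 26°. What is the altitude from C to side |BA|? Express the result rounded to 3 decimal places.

Law of sines: sin A = |CB|·sin B/|AC| ≈ 0.24796.
Since |AC| ≥ |CB|, only the acute value applies: ∠A ≈ 14.36°.
Then ∠C = 180° − ∠B − ∠A ≈ 139.64°.
Law of sines gives |BA| = |AC|·sin C/sin B ≈ 523.68.
Area = ½·|AC|·|CB|·sin C ≈ 23018.
The altitude from C has length 2·area/|BA| ≈ 87.907.

87.907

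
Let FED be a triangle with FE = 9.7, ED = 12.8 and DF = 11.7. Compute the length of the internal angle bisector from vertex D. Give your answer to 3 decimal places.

11.238

By the law of cosines, cos D = (ED² + DF² − FE²) / (2·ED·DF) ≈ 0.68990, so ∠D ≈ 0.809 rad.
The bisector from D has length 2·ED·DF·cos(∠D/2)/(ED+DF) ≈ 11.238.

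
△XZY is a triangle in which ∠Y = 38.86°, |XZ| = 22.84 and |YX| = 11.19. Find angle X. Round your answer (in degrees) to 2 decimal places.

∠X ≈ 123.24°

Law of sines: sin Z = |YX|·sin Y/|XZ| ≈ 0.30739.
Since |XZ| ≥ |YX|, only the acute value applies: ∠Z ≈ 17.90°.
Then ∠X = 180° − ∠Y − ∠Z ≈ 123.24°.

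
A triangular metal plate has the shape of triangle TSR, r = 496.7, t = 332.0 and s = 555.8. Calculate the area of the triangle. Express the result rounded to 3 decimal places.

area ≈ 81573.511

Semiperimeter p = (332 + 555.8 + 496.7)/2 = 692.25.
Heron's formula: area = √(692.25·360.25·136.45·195.55) ≈ 81574.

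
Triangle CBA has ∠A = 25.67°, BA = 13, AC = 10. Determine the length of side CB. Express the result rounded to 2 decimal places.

By the law of cosines, CB² = BA² + AC² − 2·BA·AC·cos A = 34.661, so CB ≈ 5.8874.

5.89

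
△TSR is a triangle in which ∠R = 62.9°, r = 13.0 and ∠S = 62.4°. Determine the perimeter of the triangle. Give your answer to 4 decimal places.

The third angle is ∠T = 180° − ∠S − ∠R = 54.70°.
Law of sines: t = r·sin T/sin R ≈ 11.918.
Law of sines: s = r·sin S/sin R ≈ 12.941.
Semiperimeter p = (11.918+12.941+13)/2 = 18.93.
Perimeter = 11.918 + 12.941 + 13 = 37.86.

perimeter ≈ 37.8597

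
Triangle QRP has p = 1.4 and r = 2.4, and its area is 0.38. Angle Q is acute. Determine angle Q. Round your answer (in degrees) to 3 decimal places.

13.073

From area = ½·r·p·sin Q, we get sin Q = 2·area/(r·p) ≈ 0.22619.
Taking the acute solution, ∠Q ≈ 13.07°.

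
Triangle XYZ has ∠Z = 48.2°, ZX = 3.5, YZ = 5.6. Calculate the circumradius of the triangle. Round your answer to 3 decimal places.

By the law of cosines, XY² = YZ² + ZX² − 2·YZ·ZX·cos Z = 17.482, so XY ≈ 4.1811.
Area = ½·YZ·ZX·sin Z ≈ 7.3057.
Circumradius = XY/(2 sin Z) ≈ 2.8043.

R ≈ 2.804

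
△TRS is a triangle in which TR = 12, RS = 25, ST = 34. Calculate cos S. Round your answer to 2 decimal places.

cos S ≈ 0.96

By the law of cosines, cos S = (RS² + ST² − TR²) / (2·RS·ST) ≈ 0.96294, so ∠S ≈ 15.65°.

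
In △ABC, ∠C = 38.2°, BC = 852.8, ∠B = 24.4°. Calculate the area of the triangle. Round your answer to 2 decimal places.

104634.99

The third angle is ∠A = 180° − ∠B − ∠C = 117.40°.
Law of sines: CA = BC·sin B/sin A ≈ 396.81.
Law of sines: AB = BC·sin C/sin A ≈ 594.02.
Area = ½·BC·CA·sin C ≈ 1.0463e+05.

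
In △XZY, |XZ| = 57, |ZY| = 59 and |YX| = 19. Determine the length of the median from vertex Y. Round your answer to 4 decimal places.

Median from Y: ½√(2·|ZY|² + 2·|YX|² − |XZ|²) ≈ 33.298.

33.2979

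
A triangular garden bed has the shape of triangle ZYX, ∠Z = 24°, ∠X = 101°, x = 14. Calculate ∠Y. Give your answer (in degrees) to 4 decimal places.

The third angle is ∠Y = 180° − ∠X − ∠Z = 55.00°.

∠Y ≈ 55.0000°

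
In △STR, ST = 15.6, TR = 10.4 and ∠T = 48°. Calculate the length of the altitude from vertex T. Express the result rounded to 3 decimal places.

10.400

By the law of cosines, RS² = ST² + TR² − 2·ST·TR·cos T = 134.4, so RS ≈ 11.593.
Area = ½·ST·TR·sin T ≈ 60.284.
The altitude from T has length 2·area/RS ≈ 10.4.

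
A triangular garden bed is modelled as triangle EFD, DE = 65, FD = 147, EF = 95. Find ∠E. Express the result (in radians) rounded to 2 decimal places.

2.31

By the law of cosines, cos E = (DE² + EF² − FD²) / (2·DE·EF) ≈ -0.67684, so ∠E ≈ 2.314 rad.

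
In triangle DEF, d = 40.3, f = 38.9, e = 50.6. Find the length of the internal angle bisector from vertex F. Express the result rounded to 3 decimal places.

t_F ≈ 40.813

By the law of cosines, cos F = (d² + e² − f²) / (2·d·e) ≈ 0.65498, so ∠F ≈ 0.857 rad.
The bisector from F has length 2·d·e·cos(∠F/2)/(d+e) ≈ 40.813.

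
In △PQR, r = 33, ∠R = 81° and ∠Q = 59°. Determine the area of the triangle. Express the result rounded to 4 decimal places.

area ≈ 303.7463

The third angle is ∠P = 180° − ∠Q − ∠R = 40.00°.
Law of sines: p = r·sin P/sin R ≈ 21.476.
Law of sines: q = r·sin Q/sin R ≈ 28.639.
Area = ½·r·p·sin Q ≈ 303.75.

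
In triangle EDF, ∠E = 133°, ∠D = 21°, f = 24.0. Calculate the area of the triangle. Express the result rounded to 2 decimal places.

The third angle is ∠F = 180° − ∠E − ∠D = 26.00°.
Law of sines: e = f·sin E/sin F ≈ 40.04.
Law of sines: d = f·sin D/sin F ≈ 19.62.
Area = ½·f·e·sin D ≈ 172.19.

area ≈ 172.19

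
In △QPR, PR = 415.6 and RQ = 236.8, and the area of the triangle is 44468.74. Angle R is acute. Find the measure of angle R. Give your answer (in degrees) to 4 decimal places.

64.6497

From area = ½·PR·RQ·sin R, we get sin R = 2·area/(PR·RQ) ≈ 0.90371.
Taking the acute solution, ∠R ≈ 64.65°.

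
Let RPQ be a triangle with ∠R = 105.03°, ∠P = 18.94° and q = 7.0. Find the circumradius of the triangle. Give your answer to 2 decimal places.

The third angle is ∠Q = 180° − ∠R − ∠P = 56.03°.
Law of sines: r = q·sin R/sin Q ≈ 8.1518.
Law of sines: p = q·sin P/sin Q ≈ 2.7396.
Circumradius = q/(2 sin Q) ≈ 4.2203.

4.22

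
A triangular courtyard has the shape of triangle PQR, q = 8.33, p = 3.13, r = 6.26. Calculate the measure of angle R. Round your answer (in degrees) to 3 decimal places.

By the law of cosines, cos R = (p² + q² − r²) / (2·p·q) ≈ 0.76705, so ∠R ≈ 39.91°.

39.911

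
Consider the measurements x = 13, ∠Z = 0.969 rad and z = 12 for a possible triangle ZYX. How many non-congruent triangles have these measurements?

x·sin Z = 13·sin(0.969 rad) ≈ 10.72.
Since x sin Z < z < x (10.72 < 12 < 13), two triangles exist.

2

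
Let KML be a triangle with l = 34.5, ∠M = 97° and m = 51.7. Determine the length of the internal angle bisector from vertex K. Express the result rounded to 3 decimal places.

Law of sines: sin L = l·sin M/m ≈ 0.66234.
Since m ≥ l, only the acute value applies: ∠L ≈ 41.48°.
Then ∠K = 180° − ∠M − ∠L ≈ 41.52°.
Law of sines gives k = m·sin K/sin M ≈ 34.529.
The bisector from K has length 2·m·l·cos(∠K/2)/(m+l) ≈ 38.697.

t_K ≈ 38.697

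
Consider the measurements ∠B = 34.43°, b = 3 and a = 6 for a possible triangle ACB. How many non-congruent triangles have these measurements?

a·sin B = 6·sin(34.43°) ≈ 3.392.
Since b = 3 < 3.392 = a sin B, no triangle exists.

0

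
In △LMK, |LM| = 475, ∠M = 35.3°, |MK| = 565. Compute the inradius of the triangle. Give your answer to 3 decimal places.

By the law of cosines, |KL|² = |LM|² + |MK|² − 2·|LM|·|MK|·cos M = 1.0679e+05, so |KL| ≈ 326.78.
Area = ½·|LM|·|MK|·sin M ≈ 77541.
Semiperimeter s = (565+326.78+475)/2 = 683.39.
Inradius = area/s = 77541/683.39 ≈ 113.47.

113.465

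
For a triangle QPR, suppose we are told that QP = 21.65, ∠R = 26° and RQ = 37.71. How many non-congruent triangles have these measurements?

RQ·sin R = 37.71·sin(26°) ≈ 16.53.
Since RQ sin R < QP < RQ (16.53 < 21.65 < 37.71), two triangles exist.

2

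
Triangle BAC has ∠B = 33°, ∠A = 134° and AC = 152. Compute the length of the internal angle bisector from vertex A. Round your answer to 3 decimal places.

34.720

The third angle is ∠C = 180° − ∠B − ∠A = 13.00°.
Law of sines: CB = AC·sin A/sin B ≈ 200.76.
Law of sines: BA = AC·sin C/sin B ≈ 62.78.
The bisector from A has length 2·BA·AC·cos(∠A/2)/(BA+AC) ≈ 34.72.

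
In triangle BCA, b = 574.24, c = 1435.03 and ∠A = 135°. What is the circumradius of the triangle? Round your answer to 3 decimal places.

1333.126

By the law of cosines, a² = b² + c² − 2·b·c·cos A = 3.5544e+06, so a ≈ 1885.3.
Area = ½·b·c·sin A ≈ 2.9135e+05.
Circumradius = a/(2 sin A) ≈ 1333.1.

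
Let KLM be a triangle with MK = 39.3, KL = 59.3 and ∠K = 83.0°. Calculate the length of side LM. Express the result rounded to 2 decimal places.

67.03

By the law of cosines, LM² = MK² + KL² − 2·MK·KL·cos K = 4492.9, so LM ≈ 67.029.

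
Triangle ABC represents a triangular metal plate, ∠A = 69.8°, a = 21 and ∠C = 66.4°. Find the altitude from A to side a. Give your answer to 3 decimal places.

The third angle is ∠B = 180° − ∠C − ∠A = 43.80°.
Law of sines: b = a·sin B/sin A ≈ 15.488.
Law of sines: c = a·sin C/sin A ≈ 20.505.
Area = ½·a·b·sin C ≈ 149.02.
The altitude from A has length 2·area/a ≈ 14.192.

14.192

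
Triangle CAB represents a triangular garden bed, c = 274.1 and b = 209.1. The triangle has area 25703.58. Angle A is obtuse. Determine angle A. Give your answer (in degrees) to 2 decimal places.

From area = ½·b·c·sin A, we get sin A = 2·area/(b·c) ≈ 0.89693.
Taking the obtuse solution, ∠A ≈ 116.24°.

116.24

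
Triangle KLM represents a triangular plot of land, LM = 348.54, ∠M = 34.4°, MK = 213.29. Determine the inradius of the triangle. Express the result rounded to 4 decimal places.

54.3831

By the law of cosines, KL² = LM² + MK² − 2·LM·MK·cos M = 44295, so KL ≈ 210.46.
Area = ½·LM·MK·sin M ≈ 21000.
Semiperimeter s = (348.54+213.29+210.46)/2 = 386.15.
Inradius = area/s = 21000/386.15 ≈ 54.383.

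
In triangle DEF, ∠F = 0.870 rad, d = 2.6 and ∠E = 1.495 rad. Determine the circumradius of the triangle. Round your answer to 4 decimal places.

The third angle is ∠D = π − ∠E − ∠F = 0.777 rad.
Law of sines: e = d·sin E/sin D ≈ 3.6991.
Law of sines: f = d·sin F/sin D ≈ 2.8355.
Circumradius = d/(2 sin D) ≈ 1.8549.

R ≈ 1.8549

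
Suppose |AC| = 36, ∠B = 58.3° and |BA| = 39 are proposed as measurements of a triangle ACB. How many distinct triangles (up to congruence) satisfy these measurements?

2

|BA|·sin B = 39·sin(58.3°) ≈ 33.18.
Since |BA| sin B < |AC| < |BA| (33.18 < 36 < 39), two triangles exist.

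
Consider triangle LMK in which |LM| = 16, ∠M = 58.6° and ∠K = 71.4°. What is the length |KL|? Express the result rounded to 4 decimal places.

The third angle is ∠L = 180° − ∠M − ∠K = 50.00°.
Law of sines: |KL| = |LM|·sin M/sin K ≈ 14.409.

14.4094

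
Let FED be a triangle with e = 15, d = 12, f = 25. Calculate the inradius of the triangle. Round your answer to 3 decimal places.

r ≈ 2.434

Semiperimeter s = (25 + 15 + 12)/2 = 26.
Heron's formula: area = √(26·1·11·14) ≈ 63.277.
Inradius = area/s = 63.277/26 ≈ 2.4337.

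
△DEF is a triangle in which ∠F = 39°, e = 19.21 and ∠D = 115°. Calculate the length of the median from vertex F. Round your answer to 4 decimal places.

27.9829

The third angle is ∠E = 180° − ∠F − ∠D = 26.00°.
Law of sines: d = e·sin D/sin E ≈ 39.716.
Law of sines: f = e·sin F/sin E ≈ 27.578.
Median from F: ½√(2·d² + 2·e² − f²) ≈ 27.983.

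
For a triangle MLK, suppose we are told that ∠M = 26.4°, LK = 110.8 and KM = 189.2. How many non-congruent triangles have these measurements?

KM·sin M = 189.2·sin(26.4°) ≈ 84.12.
Since KM sin M < LK < KM (84.12 < 110.8 < 189.2), two triangles exist.

2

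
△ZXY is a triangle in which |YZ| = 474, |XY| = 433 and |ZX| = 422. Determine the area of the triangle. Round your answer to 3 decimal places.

84299.763

Semiperimeter s = (433 + 474 + 422)/2 = 664.5.
Heron's formula: area = √(664.5·231.5·190.5·242.5) ≈ 84300.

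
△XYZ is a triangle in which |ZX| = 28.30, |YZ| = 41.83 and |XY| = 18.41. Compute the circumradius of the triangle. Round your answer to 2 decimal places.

By the law of cosines, cos X = (|ZX|² + |XY|² − |YZ|²) / (2·|ZX|·|XY|) ≈ -0.58534, so ∠X ≈ 125.83°.
Circumradius = |YZ|/(2 sin X) ≈ 25.796.

R ≈ 25.80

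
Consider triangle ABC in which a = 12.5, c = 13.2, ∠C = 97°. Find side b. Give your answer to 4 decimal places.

2.9834

Law of sines: sin A = a·sin C/c ≈ 0.93991.
Since c ≥ a, only the acute value applies: ∠A ≈ 70.04°.
Then ∠B = 180° − ∠C − ∠A ≈ 12.96°.
Law of sines gives b = c·sin B/sin C ≈ 2.9834.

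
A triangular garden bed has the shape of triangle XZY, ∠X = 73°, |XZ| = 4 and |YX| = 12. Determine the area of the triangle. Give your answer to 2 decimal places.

Area = ½·|YX|·|XZ|·sin X ≈ 22.951.

area ≈ 22.95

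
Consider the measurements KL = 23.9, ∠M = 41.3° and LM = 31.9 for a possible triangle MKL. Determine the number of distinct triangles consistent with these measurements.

2

LM·sin M = 31.9·sin(41.3°) ≈ 21.05.
Since LM sin M < KL < LM (21.05 < 23.9 < 31.9), two triangles exist.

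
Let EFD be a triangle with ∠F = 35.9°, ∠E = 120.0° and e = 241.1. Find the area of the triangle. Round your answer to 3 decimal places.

The third angle is ∠D = 180° − ∠E − ∠F = 24.10°.
Law of sines: f = e·sin F/sin E ≈ 163.25.
Law of sines: d = e·sin D/sin E ≈ 113.68.
Area = ½·e·f·sin D ≈ 8035.6.

8035.614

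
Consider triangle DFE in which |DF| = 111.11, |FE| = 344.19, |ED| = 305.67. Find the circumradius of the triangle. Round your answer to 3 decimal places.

R ≈ 175.178

By the law of cosines, cos D = (|ED|² + |DF|² − |FE|²) / (2·|ED|·|DF|) ≈ -0.18678, so ∠D ≈ 1.759 rad.
Circumradius = |FE|/(2 sin D) ≈ 175.18.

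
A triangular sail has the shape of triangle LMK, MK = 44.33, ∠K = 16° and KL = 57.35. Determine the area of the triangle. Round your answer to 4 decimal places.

350.3799

Area = ½·MK·KL·sin K ≈ 350.38.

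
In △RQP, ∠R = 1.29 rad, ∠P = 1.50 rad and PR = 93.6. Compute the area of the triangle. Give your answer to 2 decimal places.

area ≈ 12190.64

The third angle is ∠Q = π − ∠P − ∠R = 0.352 rad.
Law of sines: QP = PR·sin R/sin Q ≈ 261.14.
Law of sines: RQ = PR·sin P/sin Q ≈ 271.1.
Area = ½·PR·QP·sin P ≈ 12191.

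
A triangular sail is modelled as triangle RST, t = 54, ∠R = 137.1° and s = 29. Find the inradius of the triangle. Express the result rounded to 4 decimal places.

By the law of cosines, r² = s² + t² − 2·s·t·cos R = 6051.3, so r ≈ 77.79.
Area = ½·s·t·sin R ≈ 533.
Semiperimeter p = (77.79+29+54)/2 = 80.395.
Inradius = area/p = 533/80.395 ≈ 6.6298.

6.6298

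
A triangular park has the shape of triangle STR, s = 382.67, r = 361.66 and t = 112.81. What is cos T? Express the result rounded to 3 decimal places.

cos T ≈ 0.956

By the law of cosines, cos T = (r² + s² − t²) / (2·r·s) ≈ 0.95562, so ∠T ≈ 17.13°.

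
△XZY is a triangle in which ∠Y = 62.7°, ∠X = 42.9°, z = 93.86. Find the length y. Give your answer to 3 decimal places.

86.596

The third angle is ∠Z = 180° − ∠Y − ∠X = 74.40°.
Law of sines: y = z·sin Y/sin Z ≈ 86.596.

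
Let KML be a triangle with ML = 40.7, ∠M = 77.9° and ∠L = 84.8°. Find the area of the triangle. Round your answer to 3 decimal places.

The third angle is ∠K = 180° − ∠M − ∠L = 17.30°.
Law of sines: LK = ML·sin M/sin K ≈ 133.82.
Law of sines: KM = ML·sin L/sin K ≈ 136.3.
Area = ½·ML·LK·sin L ≈ 2712.1.

area ≈ 2712.102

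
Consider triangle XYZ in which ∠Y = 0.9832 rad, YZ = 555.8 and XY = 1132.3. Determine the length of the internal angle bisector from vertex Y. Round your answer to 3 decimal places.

By the law of cosines, ZX² = XY² + YZ² − 2·XY·YZ·cos Y = 8.9326e+05, so ZX ≈ 945.12.
The bisector from Y has length 2·XY·YZ·cos(∠Y/2)/(XY+YZ) ≈ 657.31.

t_Y ≈ 657.314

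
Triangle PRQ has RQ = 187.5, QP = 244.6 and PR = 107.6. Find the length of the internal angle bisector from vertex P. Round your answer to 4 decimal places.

By the law of cosines, cos P = (QP² + PR² − RQ²) / (2·QP·PR) ≈ 0.68868, so ∠P ≈ 46.47°.
The bisector from P has length 2·QP·PR·cos(∠P/2)/(QP+PR) ≈ 137.33.

t_P ≈ 137.3308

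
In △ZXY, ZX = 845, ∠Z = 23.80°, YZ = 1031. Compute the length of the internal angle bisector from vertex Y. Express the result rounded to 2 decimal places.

t_Y ≈ 541.13

By the law of cosines, XY² = YZ² + ZX² − 2·YZ·ZX·cos Z = 1.8277e+05, so XY ≈ 427.52.
Law of cosines again: cos Y = (XY² + YZ² − ZX²)/(2·XY·YZ) ≈ 0.60316, so ∠Y ≈ 52.90°.
The bisector from Y has length 2·XY·YZ·cos(∠Y/2)/(XY+YZ) ≈ 541.13.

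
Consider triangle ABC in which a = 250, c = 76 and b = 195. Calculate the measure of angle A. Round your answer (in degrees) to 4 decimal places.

∠A ≈ 129.1144°

By the law of cosines, cos A = (b² + c² − a²) / (2·b·c) ≈ -0.63087, so ∠A ≈ 129.11°.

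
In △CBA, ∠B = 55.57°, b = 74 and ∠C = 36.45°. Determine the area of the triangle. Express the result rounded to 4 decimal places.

1970.9723

The third angle is ∠A = 180° − ∠C − ∠B = 87.98°.
Law of sines: c = b·sin C/sin B ≈ 53.303.
Law of sines: a = b·sin A/sin B ≈ 89.661.
Area = ½·b·c·sin A ≈ 1971.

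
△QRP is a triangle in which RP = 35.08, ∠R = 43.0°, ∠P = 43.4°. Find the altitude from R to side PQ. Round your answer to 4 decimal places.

24.1030

The third angle is ∠Q = 180° − ∠R − ∠P = 93.60°.
Law of sines: PQ = RP·sin R/sin Q ≈ 23.972.
Law of sines: QR = RP·sin P/sin Q ≈ 24.151.
Area = ½·RP·PQ·sin P ≈ 288.9.
The altitude from R has length 2·area/PQ ≈ 24.103.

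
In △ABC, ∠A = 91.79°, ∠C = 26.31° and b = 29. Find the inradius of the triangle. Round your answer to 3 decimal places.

The third angle is ∠B = 180° − ∠C − ∠A = 61.90°.
Law of sines: a = b·sin A/sin B ≈ 32.859.
Law of sines: c = b·sin C/sin B ≈ 14.571.
Area = ½·b·a·sin C ≈ 211.18.
Semiperimeter s = (32.859+29+14.571)/2 = 38.215.
Inradius = area/s = 211.18/38.215 ≈ 5.5261.

r ≈ 5.526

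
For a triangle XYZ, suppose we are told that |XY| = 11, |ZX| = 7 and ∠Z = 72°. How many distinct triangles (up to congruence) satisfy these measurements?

1

|ZX|·sin Z = 7·sin(72°) ≈ 6.657.
Since |XY| ≥ |ZX|, exactly one triangle exists.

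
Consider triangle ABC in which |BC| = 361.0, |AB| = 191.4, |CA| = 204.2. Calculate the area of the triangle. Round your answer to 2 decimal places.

Semiperimeter s = (361 + 204.2 + 191.4)/2 = 378.3.
Heron's formula: area = √(378.3·17.3·174.1·186.9) ≈ 14593.

area ≈ 14593.02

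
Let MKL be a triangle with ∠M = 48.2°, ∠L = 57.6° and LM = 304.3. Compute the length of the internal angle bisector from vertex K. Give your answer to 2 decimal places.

199.73

The third angle is ∠K = 180° − ∠L − ∠M = 74.20°.
Law of sines: KL = LM·sin M/sin K ≈ 235.76.
Law of sines: MK = LM·sin L/sin K ≈ 267.02.
The bisector from K has length 2·MK·KL·cos(∠K/2)/(MK+KL) ≈ 199.73.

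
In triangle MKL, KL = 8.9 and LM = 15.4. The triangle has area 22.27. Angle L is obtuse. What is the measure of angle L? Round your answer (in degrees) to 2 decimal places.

From area = ½·KL·LM·sin L, we get sin L = 2·area/(KL·LM) ≈ 0.32497.
Taking the obtuse solution, ∠L ≈ 161.04°.

∠L ≈ 161.04°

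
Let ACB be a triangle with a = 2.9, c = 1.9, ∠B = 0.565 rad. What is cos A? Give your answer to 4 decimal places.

cos A ≈ -0.3335

By the law of cosines, b² = a² + c² − 2·a·c·cos B = 2.7126, so b ≈ 1.647.
Law of cosines again: cos A = (c² + b² − a²)/(2·c·b) ≈ -0.33352, so ∠A ≈ 1.911 rad.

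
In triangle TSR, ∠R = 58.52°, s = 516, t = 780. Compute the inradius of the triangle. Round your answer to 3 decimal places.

174.234

By the law of cosines, r² = t² + s² − 2·t·s·cos R = 4.5431e+05, so r ≈ 674.02.
Area = ½·t·s·sin R ≈ 1.7162e+05.
Semiperimeter p = (780+516+674.02)/2 = 985.01.
Inradius = area/p = 1.7162e+05/985.01 ≈ 174.23.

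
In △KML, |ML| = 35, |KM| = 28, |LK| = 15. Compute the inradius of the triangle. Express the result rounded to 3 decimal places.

Semiperimeter s = (35 + 15 + 28)/2 = 39.
Heron's formula: area = √(39·4·24·11) ≈ 202.94.
Inradius = area/s = 202.94/39 ≈ 5.2035.

5.204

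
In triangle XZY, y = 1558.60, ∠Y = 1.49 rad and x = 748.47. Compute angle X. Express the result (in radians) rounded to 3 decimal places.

Law of sines: sin X = x·sin Y/y ≈ 0.47865.
Since y ≥ x, only the acute value applies: ∠X ≈ 0.499 rad.
Then ∠Z = π − ∠Y − ∠X ≈ 1.152 rad.

∠X ≈ 0.499 rad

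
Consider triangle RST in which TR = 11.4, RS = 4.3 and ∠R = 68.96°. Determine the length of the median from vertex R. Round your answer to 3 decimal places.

By the law of cosines, ST² = TR² + RS² − 2·TR·RS·cos R = 113.25, so ST ≈ 10.642.
Median from R: ½√(2·TR² + 2·RS² − ST²) ≈ 6.7758.

m_R ≈ 6.776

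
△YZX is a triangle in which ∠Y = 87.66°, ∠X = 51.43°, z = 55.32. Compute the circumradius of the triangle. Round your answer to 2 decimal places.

The third angle is ∠Z = 180° − ∠X − ∠Y = 40.91°.
Law of sines: y = z·sin Y/sin Z ≈ 84.404.
Law of sines: x = z·sin X/sin Z ≈ 66.046.
Circumradius = z/(2 sin Z) ≈ 42.237.

R ≈ 42.24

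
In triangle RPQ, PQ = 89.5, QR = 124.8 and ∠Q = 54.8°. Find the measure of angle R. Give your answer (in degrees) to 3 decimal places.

By the law of cosines, RP² = PQ² + QR² − 2·PQ·QR·cos Q = 10708, so RP ≈ 103.48.
Law of cosines again: cos R = (QR² + RP² − PQ²)/(2·QR·RP) ≈ 0.70747, so ∠R ≈ 44.97°.

∠R ≈ 44.971°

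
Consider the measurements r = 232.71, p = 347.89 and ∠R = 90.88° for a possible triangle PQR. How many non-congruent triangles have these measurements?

p·sin R = 347.89·sin(90.88°) ≈ 347.8.
Since ∠R is not acute, a triangle exists only if r > p; here r ≤ p, so there is no triangle.

0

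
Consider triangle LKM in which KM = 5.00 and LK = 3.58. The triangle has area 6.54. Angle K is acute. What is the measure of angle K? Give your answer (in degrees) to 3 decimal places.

From area = ½·LK·KM·sin K, we get sin K = 2·area/(LK·KM) ≈ 0.73073.
Taking the acute solution, ∠K ≈ 46.95°.

46.947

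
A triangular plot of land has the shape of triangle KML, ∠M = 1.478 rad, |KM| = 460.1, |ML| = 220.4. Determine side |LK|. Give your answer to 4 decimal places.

By the law of cosines, |LK|² = |KM|² + |ML|² − 2·|KM|·|ML|·cos M = 2.4147e+05, so |LK| ≈ 491.4.

491.4010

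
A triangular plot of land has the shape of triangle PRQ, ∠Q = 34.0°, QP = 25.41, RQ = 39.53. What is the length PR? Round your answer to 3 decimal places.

23.299

By the law of cosines, PR² = RQ² + QP² − 2·RQ·QP·cos Q = 542.82, so PR ≈ 23.299.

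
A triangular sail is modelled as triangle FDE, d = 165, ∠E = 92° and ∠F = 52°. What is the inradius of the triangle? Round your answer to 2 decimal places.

54.71

The third angle is ∠D = 180° − ∠E − ∠F = 36.00°.
Law of sines: f = d·sin F/sin D ≈ 221.21.
Law of sines: e = d·sin E/sin D ≈ 280.54.
Area = ½·d·f·sin E ≈ 18238.
Semiperimeter s = (221.21+165+280.54)/2 = 333.38.
Inradius = area/s = 18238/333.38 ≈ 54.708.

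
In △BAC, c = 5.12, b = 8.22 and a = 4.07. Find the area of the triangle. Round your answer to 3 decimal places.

Semiperimeter s = (8.22 + 4.07 + 5.12)/2 = 8.705.
Heron's formula: area = √(8.705·0.485·4.635·3.585) ≈ 8.3758.

area ≈ 8.376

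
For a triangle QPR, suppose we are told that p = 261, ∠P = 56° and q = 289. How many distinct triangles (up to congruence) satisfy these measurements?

q·sin P = 289·sin(56°) ≈ 239.6.
Since q sin P < p < q (239.6 < 261 < 289), two triangles exist.

2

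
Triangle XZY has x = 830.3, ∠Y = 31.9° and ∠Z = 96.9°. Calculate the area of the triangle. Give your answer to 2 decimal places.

The third angle is ∠X = 180° − ∠Z − ∠Y = 51.20°.
Law of sines: z = x·sin Z/sin X ≈ 1057.7.
Law of sines: y = x·sin Y/sin X ≈ 562.99.
Area = ½·x·z·sin Y ≈ 2.3203e+05.

232034.02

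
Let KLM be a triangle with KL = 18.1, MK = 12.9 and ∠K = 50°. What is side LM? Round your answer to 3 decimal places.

13.923

By the law of cosines, LM² = MK² + KL² − 2·MK·KL·cos K = 193.85, so LM ≈ 13.923.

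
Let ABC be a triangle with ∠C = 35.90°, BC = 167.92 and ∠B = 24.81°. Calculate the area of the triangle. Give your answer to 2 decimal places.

area ≈ 3977.42

The third angle is ∠A = 180° − ∠B − ∠C = 119.29°.
Law of sines: CA = BC·sin B/sin A ≈ 80.79.
Law of sines: AB = BC·sin C/sin A ≈ 112.9.
Area = ½·BC·CA·sin C ≈ 3977.4.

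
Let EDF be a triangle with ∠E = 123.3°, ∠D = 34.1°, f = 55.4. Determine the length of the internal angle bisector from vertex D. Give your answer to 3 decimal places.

The third angle is ∠F = 180° − ∠E − ∠D = 22.60°.
Law of sines: e = f·sin E/sin F ≈ 120.49.
Law of sines: d = f·sin D/sin F ≈ 80.822.
The bisector from D has length 2·f·e·cos(∠D/2)/(f+e) ≈ 72.565.

72.565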